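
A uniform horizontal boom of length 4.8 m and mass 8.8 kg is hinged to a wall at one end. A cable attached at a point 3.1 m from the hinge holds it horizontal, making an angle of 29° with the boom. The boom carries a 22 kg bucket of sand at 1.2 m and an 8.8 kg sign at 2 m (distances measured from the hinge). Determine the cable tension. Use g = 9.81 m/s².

About the hinge:
Beam weight: 8.8 × 9.81 = 86.33 N down at 2.4 m → arm 2.4 m, τ = 86.33 × 2.4 = 207.2 N·m clockwise.
Bucket of sand: 22 × 9.81 = 215.8 N down at 1.2 m → arm 1.2 m, τ = 215.8 × 1.2 = 259 N·m clockwise.
Sign: 8.8 × 9.81 = 86.33 N down at 2 m → arm 2 m, τ = 86.33 × 2 = 172.7 N·m clockwise.
Total clockwise load moment = 638.9 N·m.
The cable tension T acts at 3.1 m; only its component perpendicular to the boom, T sinθ, produces torque. sin 29° = 0.4848.
Setting net torque to zero: T × 3.1 × 0.4848 = 638.9 → T = 638.9 / 1.503 = 425 N.

T ≈ 425 N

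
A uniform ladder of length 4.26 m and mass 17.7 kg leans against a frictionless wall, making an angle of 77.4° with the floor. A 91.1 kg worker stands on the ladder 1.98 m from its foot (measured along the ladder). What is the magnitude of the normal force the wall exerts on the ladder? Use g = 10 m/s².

N_wall ≈ 114 N

Sum moments about the foot of the ladder (the floor normal and friction both act there and drop out).
Ladder weight 17.7×10 = 177 N acts at 2.13 m along the ladder; its horizontal arm is 2.13·cos77.4° = 0.4646 m → τ = 82.23 N·m clockwise.
Worker: 91.1×10 = 911 N at 1.98 m → arm 0.4319 m → τ = 393.5 N·m clockwise.
Wall normal N acts horizontally at the top; its moment arm is the height L sinθ = 4.26·sin77.4° = 4.157 m, counterclockwise.
Στ = 0 ⇒ N × 4.157 = 475.7 ⇒ N = 114 N.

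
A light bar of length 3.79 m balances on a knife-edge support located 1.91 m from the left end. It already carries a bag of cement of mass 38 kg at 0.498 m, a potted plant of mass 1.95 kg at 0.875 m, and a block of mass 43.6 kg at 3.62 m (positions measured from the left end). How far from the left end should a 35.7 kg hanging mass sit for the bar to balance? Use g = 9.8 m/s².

x ≈ 1.38 m from the left end

Taking torques about the knife-edge support (at 1.91 m from the left end):
Bag of cement: 38 × 9.8 = 372.4 N down at 0.498 m → arm 1.412 m, τ = 372.4 × 1.412 = 525.8 N·m counterclockwise.
Potted plant: 1.95 × 9.8 = 19.11 N down at 0.875 m → arm 1.035 m, τ = 19.11 × 1.035 = 19.78 N·m counterclockwise.
Block: 43.6 × 9.8 = 427.3 N down at 3.62 m → arm 1.71 m, τ = 427.3 × 1.71 = 730.7 N·m clockwise.
Net moment of existing loads = 185.1 N·m clockwise.
The hanging mass weighs 35.7 × 9.8 = 349.9 N and must supply an equal counterclockwise moment, so its lever arm about the knife-edge support is 185.1 / 349.9 = 0.529 m.
That puts it at 1.91 − 0.529 = 1.38 m from the left end.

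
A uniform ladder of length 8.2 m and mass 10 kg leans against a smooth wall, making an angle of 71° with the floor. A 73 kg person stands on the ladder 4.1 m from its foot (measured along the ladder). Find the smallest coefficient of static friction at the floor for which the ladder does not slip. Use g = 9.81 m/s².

Take moments about the foot of the ladder.
Ladder weight 10×9.81 = 98.1 N acts at 4.1 m along the ladder; its horizontal arm is 4.1·cos71° = 1.335 m → τ = 131 N·m clockwise.
Person: 73×9.81 = 716.1 N at 4.1 m → arm 1.335 m → τ = 956 N·m clockwise.
Wall normal N acts horizontally at the top; its moment arm is the height L sinθ = 8.2·sin71° = 7.753 m, counterclockwise.
For rotational equilibrium, N × 7.753 = 1087, so N = 140.2 N.
ΣFx = 0 ⇒ f = N_wall = 140.2 N. ΣFy = 0 ⇒ N_floor = 814.2 N.
μ_min = f / N_floor = 140.2 / 814.2 = 0.172.

μ_min ≈ 0.172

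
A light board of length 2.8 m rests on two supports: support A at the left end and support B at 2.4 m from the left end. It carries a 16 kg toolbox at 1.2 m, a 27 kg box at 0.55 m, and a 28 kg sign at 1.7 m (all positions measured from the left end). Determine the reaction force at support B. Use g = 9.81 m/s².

About support A:
Toolbox: 16 × 9.81 = 157 N down at 1.2 m → arm 1.2 m, τ = 157 × 1.2 = 188.4 N·m clockwise.
Box: 27 × 9.81 = 264.9 N down at 0.55 m → arm 0.55 m, τ = 264.9 × 0.55 = 145.7 N·m clockwise.
Sign: 28 × 9.81 = 274.7 N down at 1.7 m → arm 1.7 m, τ = 274.7 × 1.7 = 467 N·m clockwise.
Net load moment about support A = 801.1 N·m clockwise.
Reaction R at support B is upward at 2.4 m, arm 2.4 m → moment R × 2.4 counterclockwise.
For rotational equilibrium, R × 2.4 = 801.1, so R = 334 N.

R_B ≈ 334 N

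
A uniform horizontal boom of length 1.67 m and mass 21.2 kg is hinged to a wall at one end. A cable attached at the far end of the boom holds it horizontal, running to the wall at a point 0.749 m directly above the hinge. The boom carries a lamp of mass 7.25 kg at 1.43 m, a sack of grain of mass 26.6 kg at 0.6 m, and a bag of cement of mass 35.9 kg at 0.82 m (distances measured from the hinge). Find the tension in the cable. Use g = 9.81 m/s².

Choose the hinge as the axis so the unknown hinge reaction has zero arm there.
Beam weight: 21.2 × 9.81 = 208 N down at 0.835 m → arm 0.835 m, τ = 208 × 0.835 = 173.7 N·m clockwise.
Lamp: 7.25 × 9.81 = 71.12 N down at 1.43 m → arm 1.43 m, τ = 71.12 × 1.43 = 101.7 N·m clockwise.
Sack of grain: 26.6 × 9.81 = 260.9 N down at 0.6 m → arm 0.6 m, τ = 260.9 × 0.6 = 156.5 N·m clockwise.
Bag of cement: 35.9 × 9.81 = 352.2 N down at 0.82 m → arm 0.82 m, τ = 352.2 × 0.82 = 288.8 N·m clockwise.
Total clockwise load moment = 720.7 N·m.
The cable tension T acts at 1.67 m; only its component perpendicular to the boom, T sinθ, produces torque. sinθ = h/√(h²+d²) = 0.749/√(0.749²+1.67²) = 0.4092.
Στ = 0 ⇒ T × 1.67 × 0.4092 = 720.7 ⇒ T = 720.7 / 0.6834 = 1050 N.

T ≈ 1050 N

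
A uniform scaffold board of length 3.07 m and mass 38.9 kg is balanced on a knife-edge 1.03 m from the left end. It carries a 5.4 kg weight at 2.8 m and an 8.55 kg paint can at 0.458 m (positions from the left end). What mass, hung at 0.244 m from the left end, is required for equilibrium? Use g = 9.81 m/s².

Sum moments about the knife-edge (at 1.03 m from the left end) (the support reaction has zero arm there).
Beam weight: 38.9 × 9.81 = 381.6 N down at 1.535 m → arm 0.505 m, τ = 381.6 × 0.505 = 192.7 N·m clockwise.
Weight: 5.4 × 9.81 = 52.97 N down at 2.8 m → arm 1.77 m, τ = 52.97 × 1.77 = 93.76 N·m clockwise.
Paint can: 8.55 × 9.81 = 83.88 N down at 0.458 m → arm 0.572 m, τ = 83.88 × 0.572 = 47.98 N·m counterclockwise.
Net moment of known loads = 238.5 N·m clockwise.
An unknown mass m at 0.244 m has arm 0.786 m; its moment is m·g·0.786 counterclockwise.
Setting net torque to zero: m × 9.81 × 0.786 = 238.5 → m = 238.5 / (9.81 × 0.786) = 30.9 kg.

m ≈ 30.9 kg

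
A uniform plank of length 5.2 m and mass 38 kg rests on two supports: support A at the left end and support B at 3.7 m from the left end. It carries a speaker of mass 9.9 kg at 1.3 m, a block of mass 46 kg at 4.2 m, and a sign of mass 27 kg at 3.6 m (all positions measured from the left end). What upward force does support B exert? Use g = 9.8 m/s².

R_B ≈ 1060 N

Take moments about support A.
Beam weight: 38 × 9.8 = 372.4 N down at 2.6 m → arm 2.6 m, τ = 372.4 × 2.6 = 968.2 N·m clockwise.
Speaker: 9.9 × 9.8 = 97.02 N down at 1.3 m → arm 1.3 m, τ = 97.02 × 1.3 = 126.1 N·m clockwise.
Block: 46 × 9.8 = 450.8 N down at 4.2 m → arm 4.2 m, τ = 450.8 × 4.2 = 1893 N·m clockwise.
Sign: 27 × 9.8 = 264.6 N down at 3.6 m → arm 3.6 m, τ = 264.6 × 3.6 = 952.6 N·m clockwise.
Net load moment about support A = 3940 N·m clockwise.
Reaction R at support B is upward at 3.7 m, arm 3.7 m → moment R × 3.7 counterclockwise.
Balancing moments: R × 3.7 = 3940, giving R = 1060 N.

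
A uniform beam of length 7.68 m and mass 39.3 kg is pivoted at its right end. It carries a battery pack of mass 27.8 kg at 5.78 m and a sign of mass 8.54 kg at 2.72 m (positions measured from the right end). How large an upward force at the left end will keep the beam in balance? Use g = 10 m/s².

Take moments about the right end.
Beam weight: 39.3 × 10 = 393 N down at 3.84 m → arm 3.84 m, τ = 393 × 3.84 = 1509 N·m counterclockwise.
Battery pack: 27.8 × 10 = 278 N down at 5.78 m → arm 5.78 m, τ = 278 × 5.78 = 1607 N·m counterclockwise.
Sign: 8.54 × 10 = 85.4 N down at 2.72 m → arm 2.72 m, τ = 85.4 × 2.72 = 232.3 N·m counterclockwise.
Net moment of the loads = 3348 N·m counterclockwise.
The upward force F acts at the left end, arm 7.68 m, giving F × 7.68 clockwise.
Στ = 0 ⇒ F × 7.68 = 3348 ⇒ F = 3348 / 7.68 = 436 N.

F ≈ 436 N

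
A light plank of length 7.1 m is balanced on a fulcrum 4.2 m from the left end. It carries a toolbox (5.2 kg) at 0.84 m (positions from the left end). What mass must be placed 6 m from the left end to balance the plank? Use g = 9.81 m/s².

m ≈ 9.71 kg

About the fulcrum (at 4.2 m from the left end):
Toolbox: 5.2 × 9.81 = 51.01 N down at 0.84 m → arm 3.36 m, τ = 51.01 × 3.36 = 171.4 N·m counterclockwise.
Net moment of known loads = 171.4 N·m counterclockwise.
An unknown mass m at 6 m has arm 1.8 m; its moment is m·g·1.8 clockwise.
Στ = 0 ⇒ m × 9.81 × 1.8 = 171.4 ⇒ m = 171.4 / (9.81 × 1.8) = 9.71 kg.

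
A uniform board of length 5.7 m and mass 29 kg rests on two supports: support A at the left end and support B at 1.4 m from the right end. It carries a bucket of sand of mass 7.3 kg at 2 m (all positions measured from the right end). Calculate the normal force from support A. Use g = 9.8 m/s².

About support B:
Beam weight: 29 × 9.8 = 284.2 N down at 2.85 m → arm 1.45 m, τ = 284.2 × 1.45 = 412.1 N·m counterclockwise.
Bucket of sand: 7.3 × 9.8 = 71.54 N down at 2 m → arm 0.6 m, τ = 71.54 × 0.6 = 42.92 N·m counterclockwise.
Net load moment about support B = 455 N·m counterclockwise.
Reaction R at support A is upward at 5.7 m, arm 4.3 m → moment R × 4.3 clockwise.
For rotational equilibrium, R × 4.3 = 455, so R = 106 N.

R_A ≈ 106 N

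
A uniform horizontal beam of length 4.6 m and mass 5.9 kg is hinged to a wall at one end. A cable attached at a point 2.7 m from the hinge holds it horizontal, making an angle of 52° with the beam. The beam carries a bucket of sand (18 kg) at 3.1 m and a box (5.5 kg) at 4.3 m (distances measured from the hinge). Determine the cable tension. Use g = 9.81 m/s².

About the hinge:
Beam weight: 5.9 × 9.81 = 57.88 N down at 2.3 m → arm 2.3 m, τ = 57.88 × 2.3 = 133.1 N·m clockwise.
Bucket of sand: 18 × 9.81 = 176.6 N down at 3.1 m → arm 3.1 m, τ = 176.6 × 3.1 = 547.5 N·m clockwise.
Box: 5.5 × 9.81 = 53.96 N down at 4.3 m → arm 4.3 m, τ = 53.96 × 4.3 = 232 N·m clockwise.
Total clockwise load moment = 912.6 N·m.
The cable tension T acts at 2.7 m; only its component perpendicular to the beam, T sinθ, produces torque. sin 52° = 0.788.
For rotational equilibrium, T × 2.7 × 0.788 = 912.6, so T = 912.6 / 2.128 = 429 N.

T ≈ 429 N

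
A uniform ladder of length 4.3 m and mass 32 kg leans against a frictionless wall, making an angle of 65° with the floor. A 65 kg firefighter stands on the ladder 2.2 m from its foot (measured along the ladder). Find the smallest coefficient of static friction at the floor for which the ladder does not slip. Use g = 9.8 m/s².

Take moments about the foot of the ladder.
Ladder weight 32×9.8 = 313.6 N acts at 2.15 m along the ladder; its horizontal arm is 2.15·cos65° = 0.9086 m → τ = 284.9 N·m clockwise.
Firefighter: 65×9.8 = 637 N at 2.2 m → arm 0.9298 m → τ = 592.3 N·m clockwise.
Wall normal N acts horizontally at the top; its moment arm is the height L sinθ = 4.3·sin65° = 3.897 m, counterclockwise.
For rotational equilibrium, N × 3.897 = 877.2, so N = 225.1 N.
ΣFx = 0 ⇒ f = N_wall = 225.1 N. ΣFy = 0 ⇒ N_floor = 950.6 N.
μ_min = f / N_floor = 225.1 / 950.6 = 0.237.

μ_min ≈ 0.237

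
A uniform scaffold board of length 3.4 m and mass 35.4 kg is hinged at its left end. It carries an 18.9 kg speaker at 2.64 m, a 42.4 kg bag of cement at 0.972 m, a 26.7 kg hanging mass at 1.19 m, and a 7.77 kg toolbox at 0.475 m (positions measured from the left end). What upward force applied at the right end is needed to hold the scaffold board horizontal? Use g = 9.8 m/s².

F ≈ 538 N

Taking torques about the left end:
Beam weight: 35.4 × 9.8 = 346.9 N down at 1.7 m → arm 1.7 m, τ = 346.9 × 1.7 = 589.7 N·m clockwise.
Speaker: 18.9 × 9.8 = 185.2 N down at 2.64 m → arm 2.64 m, τ = 185.2 × 2.64 = 488.9 N·m clockwise.
Bag of cement: 42.4 × 9.8 = 415.5 N down at 0.972 m → arm 0.972 m, τ = 415.5 × 0.972 = 403.9 N·m clockwise.
Hanging mass: 26.7 × 9.8 = 261.7 N down at 1.19 m → arm 1.19 m, τ = 261.7 × 1.19 = 311.4 N·m clockwise.
Toolbox: 7.77 × 9.8 = 76.15 N down at 0.475 m → arm 0.475 m, τ = 76.15 × 0.475 = 36.17 N·m clockwise.
Net moment of the loads = 1830 N·m clockwise.
The upward force F acts at the right end, arm 3.4 m, giving F × 3.4 counterclockwise.
For rotational equilibrium, F × 3.4 = 1830, so F = 1830 / 3.4 = 538 N.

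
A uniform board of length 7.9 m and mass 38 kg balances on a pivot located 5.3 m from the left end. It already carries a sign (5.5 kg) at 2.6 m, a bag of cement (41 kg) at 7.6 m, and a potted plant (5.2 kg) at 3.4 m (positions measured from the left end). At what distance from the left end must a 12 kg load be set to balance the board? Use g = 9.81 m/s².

Sum moments about the pivot (at 5.3 m from the left end) (the support reaction has zero arm there).
Beam weight: 38 × 9.81 = 372.8 N down at 3.95 m → arm 1.35 m, τ = 372.8 × 1.35 = 503.3 N·m counterclockwise.
Sign: 5.5 × 9.81 = 53.96 N down at 2.6 m → arm 2.7 m, τ = 53.96 × 2.7 = 145.7 N·m counterclockwise.
Bag of cement: 41 × 9.81 = 402.2 N down at 7.6 m → arm 2.3 m, τ = 402.2 × 2.3 = 925.1 N·m clockwise.
Potted plant: 5.2 × 9.81 = 51.01 N down at 3.4 m → arm 1.9 m, τ = 51.01 × 1.9 = 96.92 N·m counterclockwise.
Net moment of existing loads = 179.2 N·m clockwise.
The load weighs 12 × 9.81 = 117.7 N and must supply an equal counterclockwise moment, so its lever arm about the pivot is 179.2 / 117.7 = 1.52 m.
That puts it at 5.3 − 1.52 = 3.78 m from the left end.

x ≈ 3.78 m from the left end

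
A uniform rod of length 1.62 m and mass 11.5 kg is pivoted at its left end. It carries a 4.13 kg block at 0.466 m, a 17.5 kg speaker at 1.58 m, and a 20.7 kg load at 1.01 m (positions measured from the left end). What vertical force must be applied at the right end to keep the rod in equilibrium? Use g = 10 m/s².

Take moments about the left end.
Beam weight: 11.5 × 10 = 115 N down at 0.81 m → arm 0.81 m, τ = 115 × 0.81 = 93.15 N·m clockwise.
Block: 4.13 × 10 = 41.3 N down at 0.466 m → arm 0.466 m, τ = 41.3 × 0.466 = 19.25 N·m clockwise.
Speaker: 17.5 × 10 = 175 N down at 1.58 m → arm 1.58 m, τ = 175 × 1.58 = 276.5 N·m clockwise.
Load: 20.7 × 10 = 207 N down at 1.01 m → arm 1.01 m, τ = 207 × 1.01 = 209.1 N·m clockwise.
Net moment of the loads = 598 N·m clockwise.
The upward force F acts at the right end, arm 1.62 m, giving F × 1.62 counterclockwise.
Setting net torque to zero: F × 1.62 = 598 → F = 598 / 1.62 = 369 N.

F ≈ 369 N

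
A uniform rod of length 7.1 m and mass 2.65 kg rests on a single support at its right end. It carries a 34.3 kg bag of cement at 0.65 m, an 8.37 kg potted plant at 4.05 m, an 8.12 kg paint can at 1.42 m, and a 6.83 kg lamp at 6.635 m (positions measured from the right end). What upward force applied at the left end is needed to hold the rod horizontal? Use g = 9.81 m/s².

Take moments about the right end.
Beam weight: 2.65 × 9.81 = 26 N down at 3.55 m → arm 3.55 m, τ = 26 × 3.55 = 92.3 N·m counterclockwise.
Bag of cement: 34.3 × 9.81 = 336.5 N down at 0.65 m → arm 0.65 m, τ = 336.5 × 0.65 = 218.7 N·m counterclockwise.
Potted plant: 8.37 × 9.81 = 82.11 N down at 4.05 m → arm 4.05 m, τ = 82.11 × 4.05 = 332.5 N·m counterclockwise.
Paint can: 8.12 × 9.81 = 79.66 N down at 1.42 m → arm 1.42 m, τ = 79.66 × 1.42 = 113.1 N·m counterclockwise.
Lamp: 6.83 × 9.81 = 67 N down at 6.635 m → arm 6.635 m, τ = 67 × 6.635 = 444.5 N·m counterclockwise.
Net moment of the loads = 1201 N·m counterclockwise.
The upward force F acts at the left end, arm 7.1 m, giving F × 7.1 clockwise.
Setting net torque to zero: F × 7.1 = 1201 → F = 1201 / 7.1 = 169 N.

F ≈ 169 N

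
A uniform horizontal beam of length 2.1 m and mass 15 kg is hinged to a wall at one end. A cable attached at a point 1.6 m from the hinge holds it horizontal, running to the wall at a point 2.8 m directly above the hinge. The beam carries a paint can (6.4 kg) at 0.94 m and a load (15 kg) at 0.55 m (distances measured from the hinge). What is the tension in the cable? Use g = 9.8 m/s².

Take moments about the hinge.
Beam weight: 15 × 9.8 = 147 N down at 1.05 m → arm 1.05 m, τ = 147 × 1.05 = 154.3 N·m clockwise.
Paint can: 6.4 × 9.8 = 62.72 N down at 0.94 m → arm 0.94 m, τ = 62.72 × 0.94 = 58.96 N·m clockwise.
Load: 15 × 9.8 = 147 N down at 0.55 m → arm 0.55 m, τ = 147 × 0.55 = 80.85 N·m clockwise.
Total clockwise load moment = 294.1 N·m.
The cable tension T acts at 1.6 m; only its component perpendicular to the beam, T sinθ, produces torque. sinθ = h/√(h²+d²) = 2.8/√(2.8²+1.6²) = 0.8682.
For rotational equilibrium, T × 1.6 × 0.8682 = 294.1, so T = 294.1 / 1.389 = 212 N.

T ≈ 212 N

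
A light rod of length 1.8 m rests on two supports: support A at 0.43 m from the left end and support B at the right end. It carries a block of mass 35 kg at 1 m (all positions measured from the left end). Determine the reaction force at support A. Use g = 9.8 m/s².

R_A ≈ 200 N

Take moments about support B.
Block: 35 × 9.8 = 343 N down at 1 m → arm 0.8 m, τ = 343 × 0.8 = 274.4 N·m counterclockwise.
Net load moment about support B = 274.4 N·m counterclockwise.
Reaction R at support A is upward at 0.43 m, arm 1.37 m → moment R × 1.37 clockwise.
Balancing moments: R × 1.37 = 274.4, giving R = 200 N.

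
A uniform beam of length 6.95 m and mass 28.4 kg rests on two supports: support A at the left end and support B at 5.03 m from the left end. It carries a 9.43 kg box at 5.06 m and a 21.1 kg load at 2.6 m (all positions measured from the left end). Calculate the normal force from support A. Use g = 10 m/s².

Choose support B as the axis so its reaction then has zero moment arm.
Beam weight: 28.4 × 10 = 284 N down at 3.475 m → arm 1.555 m, τ = 284 × 1.555 = 441.6 N·m counterclockwise.
Box: 9.43 × 10 = 94.3 N down at 5.06 m → arm 0.03 m, τ = 94.3 × 0.03 = 2.829 N·m clockwise.
Load: 21.1 × 10 = 211 N down at 2.6 m → arm 2.43 m, τ = 211 × 2.43 = 512.7 N·m counterclockwise.
Net load moment about support B = 951.5 N·m counterclockwise.
Reaction R at support A is upward at 0 m, arm 5.03 m → moment R × 5.03 clockwise.
Στ = 0 ⇒ R × 5.03 = 951.5 ⇒ R = 189 N.

R_A ≈ 189 N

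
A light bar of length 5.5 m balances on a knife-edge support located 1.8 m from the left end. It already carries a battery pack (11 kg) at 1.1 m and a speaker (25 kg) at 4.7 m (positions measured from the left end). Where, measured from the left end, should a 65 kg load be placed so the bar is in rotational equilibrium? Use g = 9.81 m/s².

x ≈ 0.803 m from the left end

Choose the knife-edge support (at 1.8 m from the left end) as the axis so the support reaction has zero arm there.
Battery pack: 11 × 9.81 = 107.9 N down at 1.1 m → arm 0.7 m, τ = 107.9 × 0.7 = 75.53 N·m counterclockwise.
Speaker: 25 × 9.81 = 245.2 N down at 4.7 m → arm 2.9 m, τ = 245.2 × 2.9 = 711.1 N·m clockwise.
Net moment of existing loads = 635.6 N·m clockwise.
The load weighs 65 × 9.81 = 637.6 N and must supply an equal counterclockwise moment, so its lever arm about the knife-edge support is 635.6 / 637.6 = 0.997 m.
That puts it at 1.8 − 0.997 = 0.803 m from the left end.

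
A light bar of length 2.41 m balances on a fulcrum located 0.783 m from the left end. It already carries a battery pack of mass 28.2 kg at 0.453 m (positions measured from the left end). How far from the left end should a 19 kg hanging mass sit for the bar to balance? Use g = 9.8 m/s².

Sum moments about the fulcrum (at 0.783 m from the left end) (the support reaction has zero arm there).
Battery pack: 28.2 × 9.8 = 276.4 N down at 0.453 m → arm 0.33 m, τ = 276.4 × 0.33 = 91.21 N·m counterclockwise.
Net moment of existing loads = 91.21 N·m counterclockwise.
The hanging mass weighs 19 × 9.8 = 186.2 N and must supply an equal clockwise moment, so its lever arm about the fulcrum is 91.21 / 186.2 = 0.49 m.
That puts it at 0.783 + 0.49 = 1.27 m from the left end.

x ≈ 1.27 m from the left end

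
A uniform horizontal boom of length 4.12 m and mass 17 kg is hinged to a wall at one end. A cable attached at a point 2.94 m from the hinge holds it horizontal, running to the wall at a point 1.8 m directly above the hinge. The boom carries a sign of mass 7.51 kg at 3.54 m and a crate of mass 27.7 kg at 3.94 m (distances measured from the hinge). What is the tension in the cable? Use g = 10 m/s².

T ≈ 1110 N

Taking torques about the hinge:
Beam weight: 17 × 10 = 170 N down at 2.06 m → arm 2.06 m, τ = 170 × 2.06 = 350.2 N·m clockwise.
Sign: 7.51 × 10 = 75.1 N down at 3.54 m → arm 3.54 m, τ = 75.1 × 3.54 = 265.9 N·m clockwise.
Crate: 27.7 × 10 = 277 N down at 3.94 m → arm 3.94 m, τ = 277 × 3.94 = 1091 N·m clockwise.
Total clockwise load moment = 1707 N·m.
The cable tension T acts at 2.94 m; only its component perpendicular to the boom, T sinθ, produces torque. sinθ = h/√(h²+d²) = 1.8/√(1.8²+2.94²) = 0.5222.
Setting net torque to zero: T × 2.94 × 0.5222 = 1707 → T = 1707 / 1.535 = 1110 N.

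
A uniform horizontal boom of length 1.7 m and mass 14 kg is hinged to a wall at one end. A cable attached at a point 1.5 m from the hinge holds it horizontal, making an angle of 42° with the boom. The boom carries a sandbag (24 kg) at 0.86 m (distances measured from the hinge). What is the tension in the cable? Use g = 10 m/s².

Choose the hinge as the axis so the unknown hinge reaction has zero arm there.
Beam weight: 14 × 10 = 140 N down at 0.85 m → arm 0.85 m, τ = 140 × 0.85 = 119 N·m clockwise.
Sandbag: 24 × 10 = 240 N down at 0.86 m → arm 0.86 m, τ = 240 × 0.86 = 206.4 N·m clockwise.
Total clockwise load moment = 325.4 N·m.
The cable tension T acts at 1.5 m; only its component perpendicular to the boom, T sinθ, produces torque. sin 42° = 0.6691.
Balancing moments: T × 1.5 × 0.6691 = 325.4, giving T = 325.4 / 1.004 = 324 N.

T ≈ 324 N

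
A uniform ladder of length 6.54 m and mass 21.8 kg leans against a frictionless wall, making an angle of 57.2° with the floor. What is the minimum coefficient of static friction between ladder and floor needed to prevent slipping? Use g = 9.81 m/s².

Taking torques about the foot of the ladder:
Ladder weight 21.8×9.81 = 213.9 N acts at 3.27 m along the ladder; its horizontal arm is 3.27·cos57.2° = 1.771 m → τ = 378.8 N·m clockwise.
Wall normal N acts horizontally at the top; its moment arm is the height L sinθ = 6.54·sin57.2° = 5.497 m, counterclockwise.
For rotational equilibrium, N × 5.497 = 378.8, so N = 68.91 N.
ΣFx = 0 ⇒ f = N_wall = 68.91 N. ΣFy = 0 ⇒ N_floor = 213.9 N.
μ_min = f / N_floor = 68.91 / 213.9 = 0.322.

μ_min ≈ 0.322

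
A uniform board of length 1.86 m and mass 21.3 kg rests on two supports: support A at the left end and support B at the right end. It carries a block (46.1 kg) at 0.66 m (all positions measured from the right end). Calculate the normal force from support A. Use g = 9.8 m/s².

Taking torques about support B:
Beam weight: 21.3 × 9.8 = 208.7 N down at 0.93 m → arm 0.93 m, τ = 208.7 × 0.93 = 194.1 N·m counterclockwise.
Block: 46.1 × 9.8 = 451.8 N down at 0.66 m → arm 0.66 m, τ = 451.8 × 0.66 = 298.2 N·m counterclockwise.
Net load moment about support B = 492.3 N·m counterclockwise.
Reaction R at support A is upward at 1.86 m, arm 1.86 m → moment R × 1.86 clockwise.
Setting net torque to zero: R × 1.86 = 492.3 → R = 265 N.

R_A ≈ 265 N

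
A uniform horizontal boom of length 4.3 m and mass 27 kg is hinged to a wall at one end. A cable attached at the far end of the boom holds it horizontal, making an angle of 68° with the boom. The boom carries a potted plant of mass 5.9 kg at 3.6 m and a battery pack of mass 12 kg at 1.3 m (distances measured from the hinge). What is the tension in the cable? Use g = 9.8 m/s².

About the hinge:
Beam weight: 27 × 9.8 = 264.6 N down at 2.15 m → arm 2.15 m, τ = 264.6 × 2.15 = 568.9 N·m clockwise.
Potted plant: 5.9 × 9.8 = 57.82 N down at 3.6 m → arm 3.6 m, τ = 57.82 × 3.6 = 208.2 N·m clockwise.
Battery pack: 12 × 9.8 = 117.6 N down at 1.3 m → arm 1.3 m, τ = 117.6 × 1.3 = 152.9 N·m clockwise.
Total clockwise load moment = 930 N·m.
The cable tension T acts at 4.3 m; only its component perpendicular to the boom, T sinθ, produces torque. sin 68° = 0.9272.
Στ = 0 ⇒ T × 4.3 × 0.9272 = 930 ⇒ T = 930 / 3.987 = 233 N.

T ≈ 233 N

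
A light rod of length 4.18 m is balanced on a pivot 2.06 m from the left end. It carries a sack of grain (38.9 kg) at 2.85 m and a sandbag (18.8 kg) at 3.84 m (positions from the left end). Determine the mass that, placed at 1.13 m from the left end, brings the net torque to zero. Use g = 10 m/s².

m ≈ 69 kg

About the pivot (at 2.06 m from the left end):
Sack of grain: 38.9 × 10 = 389 N down at 2.85 m → arm 0.79 m, τ = 389 × 0.79 = 307.3 N·m clockwise.
Sandbag: 18.8 × 10 = 188 N down at 3.84 m → arm 1.78 m, τ = 188 × 1.78 = 334.6 N·m clockwise.
Net moment of known loads = 641.9 N·m clockwise.
An unknown mass m at 1.13 m has arm 0.93 m; its moment is m·g·0.93 counterclockwise.
For rotational equilibrium, m × 10 × 0.93 = 641.9, so m = 641.9 / (10 × 0.93) = 69 kg.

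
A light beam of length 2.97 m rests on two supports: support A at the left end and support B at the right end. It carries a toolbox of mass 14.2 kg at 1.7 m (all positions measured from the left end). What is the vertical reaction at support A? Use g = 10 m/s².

Take moments about support B.
Toolbox: 14.2 × 10 = 142 N down at 1.7 m → arm 1.27 m, τ = 142 × 1.27 = 180.3 N·m counterclockwise.
Net load moment about support B = 180.3 N·m counterclockwise.
Reaction R at support A is upward at 0 m, arm 2.97 m → moment R × 2.97 clockwise.
Balancing moments: R × 2.97 = 180.3, giving R = 60.7 N.

R_A ≈ 60.7 N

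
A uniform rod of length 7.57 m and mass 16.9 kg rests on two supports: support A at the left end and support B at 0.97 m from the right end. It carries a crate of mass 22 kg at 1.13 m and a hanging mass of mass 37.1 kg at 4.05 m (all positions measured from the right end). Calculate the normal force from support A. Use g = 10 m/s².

R_A ≈ 251 N

About support B:
Beam weight: 16.9 × 10 = 169 N down at 3.785 m → arm 2.815 m, τ = 169 × 2.815 = 475.7 N·m counterclockwise.
Crate: 22 × 10 = 220 N down at 1.13 m → arm 0.16 m, τ = 220 × 0.16 = 35.2 N·m counterclockwise.
Hanging mass: 37.1 × 10 = 371 N down at 4.05 m → arm 3.08 m, τ = 371 × 3.08 = 1143 N·m counterclockwise.
Net load moment about support B = 1654 N·m counterclockwise.
Reaction R at support A is upward at 7.57 m, arm 6.6 m → moment R × 6.6 clockwise.
For rotational equilibrium, R × 6.6 = 1654, so R = 251 N.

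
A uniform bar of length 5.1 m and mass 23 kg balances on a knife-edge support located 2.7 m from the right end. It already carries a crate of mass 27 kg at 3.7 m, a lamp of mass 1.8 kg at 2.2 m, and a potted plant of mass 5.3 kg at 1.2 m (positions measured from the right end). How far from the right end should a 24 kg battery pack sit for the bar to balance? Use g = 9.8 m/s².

Sum moments about the knife-edge support (at 2.7 m from the right end) (the support reaction has zero arm there).
Beam weight: 23 × 9.8 = 225.4 N down at 2.55 m → arm 0.15 m, τ = 225.4 × 0.15 = 33.81 N·m clockwise.
Crate: 27 × 9.8 = 264.6 N down at 3.7 m → arm 1 m, τ = 264.6 × 1 = 264.6 N·m counterclockwise.
Lamp: 1.8 × 9.8 = 17.64 N down at 2.2 m → arm 0.5 m, τ = 17.64 × 0.5 = 8.82 N·m clockwise.
Potted plant: 5.3 × 9.8 = 51.94 N down at 1.2 m → arm 1.5 m, τ = 51.94 × 1.5 = 77.91 N·m clockwise.
Net moment of existing loads = 144.1 N·m counterclockwise.
The battery pack weighs 24 × 9.8 = 235.2 N and must supply an equal clockwise moment, so its lever arm about the knife-edge support is 144.1 / 235.2 = 0.613 m.
That puts it at 2.7 − 0.613 = 2.09 m from the right end.

x ≈ 2.09 m from the right end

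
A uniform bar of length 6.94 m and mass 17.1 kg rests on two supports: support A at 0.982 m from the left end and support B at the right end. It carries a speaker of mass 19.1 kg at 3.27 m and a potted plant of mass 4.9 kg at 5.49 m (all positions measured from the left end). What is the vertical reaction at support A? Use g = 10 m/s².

About support B:
Beam weight: 17.1 × 10 = 171 N down at 3.47 m → arm 3.47 m, τ = 171 × 3.47 = 593.4 N·m counterclockwise.
Speaker: 19.1 × 10 = 191 N down at 3.27 m → arm 3.67 m, τ = 191 × 3.67 = 701 N·m counterclockwise.
Potted plant: 4.9 × 10 = 49 N down at 5.49 m → arm 1.45 m, τ = 49 × 1.45 = 71.05 N·m counterclockwise.
Net load moment about support B = 1365 N·m counterclockwise.
Reaction R at support A is upward at 0.982 m, arm 5.958 m → moment R × 5.958 clockwise.
For rotational equilibrium, R × 5.958 = 1365, so R = 229 N.

R_A ≈ 229 N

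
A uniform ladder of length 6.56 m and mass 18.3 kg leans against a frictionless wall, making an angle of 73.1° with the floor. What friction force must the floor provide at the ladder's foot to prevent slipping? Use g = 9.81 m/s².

f ≈ 27.3 N

Taking torques about the foot of the ladder:
Ladder weight 18.3×9.81 = 179.5 N acts at 3.28 m along the ladder; its horizontal arm is 3.28·cos73.1° = 0.9535 m → τ = 171.2 N·m clockwise.
Wall normal N acts horizontally at the top; its moment arm is the height L sinθ = 6.56·sin73.1° = 6.277 m, counterclockwise.
Balancing moments: N × 6.277 = 171.2, giving N = 27.3 N.
ΣFx = 0: friction at the foot balances the wall's push, so f = N_wall = 27.3 N.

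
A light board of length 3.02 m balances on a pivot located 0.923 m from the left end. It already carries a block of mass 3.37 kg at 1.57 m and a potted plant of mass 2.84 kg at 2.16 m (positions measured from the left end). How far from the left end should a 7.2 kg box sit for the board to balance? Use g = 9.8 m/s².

Choose the pivot (at 0.923 m from the left end) as the axis so the support reaction has zero arm there.
Block: 3.37 × 9.8 = 33.03 N down at 1.57 m → arm 0.647 m, τ = 33.03 × 0.647 = 21.37 N·m clockwise.
Potted plant: 2.84 × 9.8 = 27.83 N down at 2.16 m → arm 1.237 m, τ = 27.83 × 1.237 = 34.43 N·m clockwise.
Net moment of existing loads = 55.8 N·m clockwise.
The box weighs 7.2 × 9.8 = 70.56 N and must supply an equal counterclockwise moment, so its lever arm about the pivot is 55.8 / 70.56 = 0.791 m.
That puts it at 0.923 − 0.791 = 0.132 m from the left end.

x ≈ 0.132 m from the left end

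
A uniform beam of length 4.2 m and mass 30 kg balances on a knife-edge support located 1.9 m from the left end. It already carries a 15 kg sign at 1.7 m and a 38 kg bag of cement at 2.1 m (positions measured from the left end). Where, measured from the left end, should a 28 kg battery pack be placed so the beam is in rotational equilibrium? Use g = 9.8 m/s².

x ≈ 1.52 m from the left end

Sum moments about the knife-edge support (at 1.9 m from the left end) (the support reaction has zero arm there).
Beam weight: 30 × 9.8 = 294 N down at 2.1 m → arm 0.2 m, τ = 294 × 0.2 = 58.8 N·m clockwise.
Sign: 15 × 9.8 = 147 N down at 1.7 m → arm 0.2 m, τ = 147 × 0.2 = 29.4 N·m counterclockwise.
Bag of cement: 38 × 9.8 = 372.4 N down at 2.1 m → arm 0.2 m, τ = 372.4 × 0.2 = 74.48 N·m clockwise.
Net moment of existing loads = 103.9 N·m clockwise.
The battery pack weighs 28 × 9.8 = 274.4 N and must supply an equal counterclockwise moment, so its lever arm about the knife-edge support is 103.9 / 274.4 = 0.379 m.
That puts it at 1.9 − 0.379 = 1.52 m from the left end.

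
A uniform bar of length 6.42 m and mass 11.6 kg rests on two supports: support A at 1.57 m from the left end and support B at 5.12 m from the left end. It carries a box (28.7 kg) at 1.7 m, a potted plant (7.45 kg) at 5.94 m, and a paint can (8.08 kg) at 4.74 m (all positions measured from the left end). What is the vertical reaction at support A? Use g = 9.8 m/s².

Sum moments about support B (its reaction then has zero moment arm).
Beam weight: 11.6 × 9.8 = 113.7 N down at 3.21 m → arm 1.91 m, τ = 113.7 × 1.91 = 217.2 N·m counterclockwise.
Box: 28.7 × 9.8 = 281.3 N down at 1.7 m → arm 3.42 m, τ = 281.3 × 3.42 = 962 N·m counterclockwise.
Potted plant: 7.45 × 9.8 = 73.01 N down at 5.94 m → arm 0.82 m, τ = 73.01 × 0.82 = 59.87 N·m clockwise.
Paint can: 8.08 × 9.8 = 79.18 N down at 4.74 m → arm 0.38 m, τ = 79.18 × 0.38 = 30.09 N·m counterclockwise.
Net load moment about support B = 1149 N·m counterclockwise.
Reaction R at support A is upward at 1.57 m, arm 3.55 m → moment R × 3.55 clockwise.
Setting net torque to zero: R × 3.55 = 1149 → R = 324 N.

R_A ≈ 324 N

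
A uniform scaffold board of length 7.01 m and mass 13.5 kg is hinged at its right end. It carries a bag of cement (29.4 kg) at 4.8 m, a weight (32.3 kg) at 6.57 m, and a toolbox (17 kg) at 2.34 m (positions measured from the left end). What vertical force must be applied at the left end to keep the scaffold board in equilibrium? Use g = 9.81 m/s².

Taking torques about the right end:
Beam weight: 13.5 × 9.81 = 132.4 N down at 3.505 m → arm 3.505 m, τ = 132.4 × 3.505 = 464.1 N·m counterclockwise.
Bag of cement: 29.4 × 9.81 = 288.4 N down at 4.8 m → arm 2.21 m, τ = 288.4 × 2.21 = 637.4 N·m counterclockwise.
Weight: 32.3 × 9.81 = 316.9 N down at 6.57 m → arm 0.44 m, τ = 316.9 × 0.44 = 139.4 N·m counterclockwise.
Toolbox: 17 × 9.81 = 166.8 N down at 2.34 m → arm 4.67 m, τ = 166.8 × 4.67 = 779 N·m counterclockwise.
Net moment of the loads = 2020 N·m counterclockwise.
The upward force F acts at the left end, arm 7.01 m, giving F × 7.01 clockwise.
Στ = 0 ⇒ F × 7.01 = 2020 ⇒ F = 2020 / 7.01 = 288 N.

F ≈ 288 N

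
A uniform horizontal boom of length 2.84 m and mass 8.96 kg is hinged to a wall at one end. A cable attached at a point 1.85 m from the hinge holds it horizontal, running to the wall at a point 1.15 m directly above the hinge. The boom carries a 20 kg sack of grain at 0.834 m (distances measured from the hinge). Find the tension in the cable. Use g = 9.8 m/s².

Sum moments about the hinge (the unknown hinge reaction has zero arm there).
Beam weight: 8.96 × 9.8 = 87.81 N down at 1.42 m → arm 1.42 m, τ = 87.81 × 1.42 = 124.7 N·m clockwise.
Sack of grain: 20 × 9.8 = 196 N down at 0.834 m → arm 0.834 m, τ = 196 × 0.834 = 163.5 N·m clockwise.
Total clockwise load moment = 288.2 N·m.
The cable tension T acts at 1.85 m; only its component perpendicular to the boom, T sinθ, produces torque. sinθ = h/√(h²+d²) = 1.15/√(1.15²+1.85²) = 0.5279.
Στ = 0 ⇒ T × 1.85 × 0.5279 = 288.2 ⇒ T = 288.2 / 0.9766 = 295 N.

T ≈ 295 N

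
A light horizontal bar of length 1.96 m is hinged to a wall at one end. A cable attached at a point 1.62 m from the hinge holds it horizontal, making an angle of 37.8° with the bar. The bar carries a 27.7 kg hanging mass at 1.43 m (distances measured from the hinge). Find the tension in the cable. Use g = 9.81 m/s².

Sum moments about the hinge (the unknown hinge reaction has zero arm there).
Hanging mass: 27.7 × 9.81 = 271.7 N down at 1.43 m → arm 1.43 m, τ = 271.7 × 1.43 = 388.5 N·m clockwise.
Total clockwise load moment = 388.5 N·m.
The cable tension T acts at 1.62 m; only its component perpendicular to the bar, T sinθ, produces torque. sin 37.8° = 0.6129.
For rotational equilibrium, T × 1.62 × 0.6129 = 388.5, so T = 388.5 / 0.9929 = 391 N.

T ≈ 391 N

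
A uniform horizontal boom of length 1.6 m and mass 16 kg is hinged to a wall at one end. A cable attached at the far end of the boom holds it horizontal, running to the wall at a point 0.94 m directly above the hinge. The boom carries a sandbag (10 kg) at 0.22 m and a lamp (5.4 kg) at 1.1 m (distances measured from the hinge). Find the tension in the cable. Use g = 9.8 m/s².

Sum moments about the hinge (the unknown hinge reaction has zero arm there).
Beam weight: 16 × 9.8 = 156.8 N down at 0.8 m → arm 0.8 m, τ = 156.8 × 0.8 = 125.4 N·m clockwise.
Sandbag: 10 × 9.8 = 98 N down at 0.22 m → arm 0.22 m, τ = 98 × 0.22 = 21.56 N·m clockwise.
Lamp: 5.4 × 9.8 = 52.92 N down at 1.1 m → arm 1.1 m, τ = 52.92 × 1.1 = 58.21 N·m clockwise.
Total clockwise load moment = 205.2 N·m.
The cable tension T acts at 1.6 m; only its component perpendicular to the boom, T sinθ, produces torque. sinθ = h/√(h²+d²) = 0.94/√(0.94²+1.6²) = 0.5065.
Balancing moments: T × 1.6 × 0.5065 = 205.2, giving T = 205.2 / 0.8104 = 253 N.

T ≈ 253 N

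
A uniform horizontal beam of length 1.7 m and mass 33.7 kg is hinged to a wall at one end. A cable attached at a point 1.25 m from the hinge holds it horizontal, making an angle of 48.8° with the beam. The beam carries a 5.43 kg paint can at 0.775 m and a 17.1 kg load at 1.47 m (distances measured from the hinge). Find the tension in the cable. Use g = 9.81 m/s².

Sum moments about the hinge (the unknown hinge reaction has zero arm there).
Beam weight: 33.7 × 9.81 = 330.6 N down at 0.85 m → arm 0.85 m, τ = 330.6 × 0.85 = 281 N·m clockwise.
Paint can: 5.43 × 9.81 = 53.27 N down at 0.775 m → arm 0.775 m, τ = 53.27 × 0.775 = 41.28 N·m clockwise.
Load: 17.1 × 9.81 = 167.8 N down at 1.47 m → arm 1.47 m, τ = 167.8 × 1.47 = 246.7 N·m clockwise.
Total clockwise load moment = 569 N·m.
The cable tension T acts at 1.25 m; only its component perpendicular to the beam, T sinθ, produces torque. sin 48.8° = 0.7524.
Setting net torque to zero: T × 1.25 × 0.7524 = 569 → T = 569 / 0.9405 = 605 N.

T ≈ 605 N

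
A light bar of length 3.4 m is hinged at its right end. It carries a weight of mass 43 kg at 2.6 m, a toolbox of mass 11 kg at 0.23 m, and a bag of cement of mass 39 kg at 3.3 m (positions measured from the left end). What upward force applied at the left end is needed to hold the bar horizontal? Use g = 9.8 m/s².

F ≈ 211 N

About the right end:
Weight: 43 × 9.8 = 421.4 N down at 2.6 m → arm 0.8 m, τ = 421.4 × 0.8 = 337.1 N·m counterclockwise.
Toolbox: 11 × 9.8 = 107.8 N down at 0.23 m → arm 3.17 m, τ = 107.8 × 3.17 = 341.7 N·m counterclockwise.
Bag of cement: 39 × 9.8 = 382.2 N down at 3.3 m → arm 0.1 m, τ = 382.2 × 0.1 = 38.22 N·m counterclockwise.
Net moment of the loads = 717 N·m counterclockwise.
The upward force F acts at the left end, arm 3.4 m, giving F × 3.4 clockwise.
Στ = 0 ⇒ F × 3.4 = 717 ⇒ F = 717 / 3.4 = 211 N.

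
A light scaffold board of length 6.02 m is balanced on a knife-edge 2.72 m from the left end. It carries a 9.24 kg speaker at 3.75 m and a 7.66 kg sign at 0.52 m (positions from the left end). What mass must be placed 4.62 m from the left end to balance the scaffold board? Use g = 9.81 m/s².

m ≈ 3.86 kg

Taking torques about the knife-edge (at 2.72 m from the left end):
Speaker: 9.24 × 9.81 = 90.64 N down at 3.75 m → arm 1.03 m, τ = 90.64 × 1.03 = 93.36 N·m clockwise.
Sign: 7.66 × 9.81 = 75.14 N down at 0.52 m → arm 2.2 m, τ = 75.14 × 2.2 = 165.3 N·m counterclockwise.
Net moment of known loads = 71.94 N·m counterclockwise.
An unknown mass m at 4.62 m has arm 1.9 m; its moment is m·g·1.9 clockwise.
Setting net torque to zero: m × 9.81 × 1.9 = 71.94 → m = 71.94 / (9.81 × 1.9) = 3.86 kg.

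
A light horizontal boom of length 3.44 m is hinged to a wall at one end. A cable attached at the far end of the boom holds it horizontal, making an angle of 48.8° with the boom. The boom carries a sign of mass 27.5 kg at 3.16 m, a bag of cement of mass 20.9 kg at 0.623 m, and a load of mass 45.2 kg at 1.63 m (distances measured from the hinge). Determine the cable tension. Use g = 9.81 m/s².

About the hinge:
Sign: 27.5 × 9.81 = 269.8 N down at 3.16 m → arm 3.16 m, τ = 269.8 × 3.16 = 852.6 N·m clockwise.
Bag of cement: 20.9 × 9.81 = 205 N down at 0.623 m → arm 0.623 m, τ = 205 × 0.623 = 127.7 N·m clockwise.
Load: 45.2 × 9.81 = 443.4 N down at 1.63 m → arm 1.63 m, τ = 443.4 × 1.63 = 722.7 N·m clockwise.
Total clockwise load moment = 1703 N·m.
The cable tension T acts at 3.44 m; only its component perpendicular to the boom, T sinθ, produces torque. sin 48.8° = 0.7524.
Setting net torque to zero: T × 3.44 × 0.7524 = 1703 → T = 1703 / 2.588 = 658 N.

T ≈ 658 N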